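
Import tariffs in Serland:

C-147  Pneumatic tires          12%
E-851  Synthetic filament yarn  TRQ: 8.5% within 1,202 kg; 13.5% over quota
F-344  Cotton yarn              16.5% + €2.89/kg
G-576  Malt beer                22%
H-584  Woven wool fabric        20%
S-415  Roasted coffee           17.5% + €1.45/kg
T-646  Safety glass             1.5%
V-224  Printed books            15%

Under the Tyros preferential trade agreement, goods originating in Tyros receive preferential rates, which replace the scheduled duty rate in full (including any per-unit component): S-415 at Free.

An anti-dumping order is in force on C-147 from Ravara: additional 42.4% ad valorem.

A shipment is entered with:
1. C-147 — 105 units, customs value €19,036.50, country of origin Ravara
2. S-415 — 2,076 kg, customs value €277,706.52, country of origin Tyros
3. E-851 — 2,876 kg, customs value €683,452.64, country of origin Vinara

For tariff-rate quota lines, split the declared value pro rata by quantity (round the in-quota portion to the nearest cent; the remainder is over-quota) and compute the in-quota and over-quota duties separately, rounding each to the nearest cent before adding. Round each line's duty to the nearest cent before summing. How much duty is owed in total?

€88,339.80

Line 1 (C-147, Ravara, 105 units, €19,036.50):
Base rate for C-147 is 12%.
Additional duty on C-147 from Ravara: +42.4%. Applied ad valorem rate: 12% + 42.4% = 54.4%.
Duty = €19,036.50 × 54.4% = €10,355.86.
Line 2 (S-415, Tyros, 2,076 kg, €277,706.52):
Base rate for S-415 is 17.5% + €1.45/kg.
Origin Tyros qualifies under the Serland–Tyros agreement and S-415 is covered: preferential rate Free applies instead.
Duty = €277,706.52 × 0% = €0.00.
Line 3 (E-851, Vinara, 2,876 kg, €683,452.64):
Code E-851 is under a tariff-rate quota (threshold 1,202 kg). In-quota: 1,202 kg at 8.5%; over-quota: 1,674 kg at 13.5%.
Pro-rata value split: in-quota = €683,452.64 × 1,202/2,876 = €285,643.28; over-quota = €683,452.64 − €285,643.28 = €397,809.36.
In-quota duty = €285,643.28 × 8.5% = €24,279.68. Over-quota duty = €397,809.36 × 13.5% = €53,704.26.
Line duty = €24,279.68 + €53,704.26 = €77,983.94.
Total = €10,355.86 + €0.00 + €77,983.94 = €88,339.80.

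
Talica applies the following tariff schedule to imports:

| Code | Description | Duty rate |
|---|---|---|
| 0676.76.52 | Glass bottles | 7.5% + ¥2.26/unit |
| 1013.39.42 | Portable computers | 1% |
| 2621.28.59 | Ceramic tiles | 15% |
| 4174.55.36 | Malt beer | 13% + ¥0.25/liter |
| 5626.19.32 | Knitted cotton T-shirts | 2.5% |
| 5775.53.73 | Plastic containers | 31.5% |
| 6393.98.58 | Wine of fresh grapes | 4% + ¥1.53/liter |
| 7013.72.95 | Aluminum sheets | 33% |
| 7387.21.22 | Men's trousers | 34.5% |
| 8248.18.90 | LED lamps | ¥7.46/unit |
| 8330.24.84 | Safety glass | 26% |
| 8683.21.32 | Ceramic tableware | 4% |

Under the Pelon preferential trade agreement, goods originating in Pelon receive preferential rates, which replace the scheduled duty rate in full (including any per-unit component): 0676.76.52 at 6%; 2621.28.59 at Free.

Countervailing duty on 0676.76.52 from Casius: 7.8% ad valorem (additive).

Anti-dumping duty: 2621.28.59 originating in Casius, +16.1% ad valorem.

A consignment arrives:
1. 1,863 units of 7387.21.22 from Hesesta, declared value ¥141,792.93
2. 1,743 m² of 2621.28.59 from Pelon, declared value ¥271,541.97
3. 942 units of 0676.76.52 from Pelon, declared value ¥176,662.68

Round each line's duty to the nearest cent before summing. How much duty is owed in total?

¥59,518.32

Line 1 (7387.21.22, Hesesta, 1,863 units, ¥141,792.93):
Base rate for 7387.21.22 is 34.5%.
Duty = ¥141,792.93 × 34.5% = ¥48,918.56.
Line 2 (2621.28.59, Pelon, 1,743 m², ¥271,541.97):
Base rate for 2621.28.59 is 15%.
Origin Pelon qualifies under the Talica–Pelon agreement and 2621.28.59 is covered: preferential rate Free applies instead.
The additional-duty order on 2621.28.59 targets Casius, not Pelon; it does not apply.
Duty = ¥271,541.97 × 0% = ¥0.00.
Line 3 (0676.76.52, Pelon, 942 units, ¥176,662.68):
Base rate for 0676.76.52 is 7.5% + ¥2.26/unit.
Origin Pelon qualifies under the Talica–Pelon agreement and 0676.76.52 is covered: preferential rate 6% applies instead.
The additional-duty order on 0676.76.52 targets Casius, not Pelon; it does not apply.
Duty = ¥176,662.68 × 6% = ¥10,599.76.
Total = ¥48,918.56 + ¥0.00 + ¥10,599.76 = ¥59,518.32.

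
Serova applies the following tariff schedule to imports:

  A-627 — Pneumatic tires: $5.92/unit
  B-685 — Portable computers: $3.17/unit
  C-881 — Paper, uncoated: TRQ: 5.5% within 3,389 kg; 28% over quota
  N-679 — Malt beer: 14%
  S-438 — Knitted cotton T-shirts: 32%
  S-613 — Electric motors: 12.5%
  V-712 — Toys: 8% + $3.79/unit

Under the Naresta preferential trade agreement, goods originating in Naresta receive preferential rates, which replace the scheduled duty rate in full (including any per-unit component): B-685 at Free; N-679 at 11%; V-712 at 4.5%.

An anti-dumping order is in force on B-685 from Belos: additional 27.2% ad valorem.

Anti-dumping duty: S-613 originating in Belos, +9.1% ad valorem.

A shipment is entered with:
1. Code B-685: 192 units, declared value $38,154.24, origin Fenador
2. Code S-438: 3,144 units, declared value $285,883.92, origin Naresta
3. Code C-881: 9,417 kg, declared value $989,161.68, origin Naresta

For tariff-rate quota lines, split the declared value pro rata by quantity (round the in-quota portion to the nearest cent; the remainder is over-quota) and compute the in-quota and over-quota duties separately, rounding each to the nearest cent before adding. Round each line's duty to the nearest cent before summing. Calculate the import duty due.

Line 1 (B-685, Fenador, 192 units, $38,154.24):
Base rate for B-685 is $3.17/unit.
B-685 has an FTA preferential rate, but origin Fenador is not Naresta; base rate stands.
The additional-duty order on B-685 targets Belos, not Fenador; it does not apply.
Duty = 192 × $3.17 = $608.64.
Line 2 (S-438, Naresta, 3,144 units, $285,883.92):
Base rate for S-438 is 32%.
Origin Naresta is the FTA partner but S-438 is not on the preference list; base rate stands.
Duty = $285,883.92 × 32% = $91,482.85.
Line 3 (C-881, Naresta, 9,417 kg, $989,161.68):
Code C-881 is under a tariff-rate quota (threshold 3,389 kg). In-quota: 3,389 kg at 5.5%; over-quota: 6,028 kg at 28%.
Pro-rata value split: in-quota = $989,161.68 × 3,389/9,417 = $355,980.56; over-quota = $989,161.68 − $355,980.56 = $633,181.12.
In-quota duty = $355,980.56 × 5.5% = $19,578.93. Over-quota duty = $633,181.12 × 28% = $177,290.71.
Line duty = $19,578.93 + $177,290.71 = $196,869.64.
Total = $608.64 + $91,482.85 + $196,869.64 = $288,961.13.

$288,961.13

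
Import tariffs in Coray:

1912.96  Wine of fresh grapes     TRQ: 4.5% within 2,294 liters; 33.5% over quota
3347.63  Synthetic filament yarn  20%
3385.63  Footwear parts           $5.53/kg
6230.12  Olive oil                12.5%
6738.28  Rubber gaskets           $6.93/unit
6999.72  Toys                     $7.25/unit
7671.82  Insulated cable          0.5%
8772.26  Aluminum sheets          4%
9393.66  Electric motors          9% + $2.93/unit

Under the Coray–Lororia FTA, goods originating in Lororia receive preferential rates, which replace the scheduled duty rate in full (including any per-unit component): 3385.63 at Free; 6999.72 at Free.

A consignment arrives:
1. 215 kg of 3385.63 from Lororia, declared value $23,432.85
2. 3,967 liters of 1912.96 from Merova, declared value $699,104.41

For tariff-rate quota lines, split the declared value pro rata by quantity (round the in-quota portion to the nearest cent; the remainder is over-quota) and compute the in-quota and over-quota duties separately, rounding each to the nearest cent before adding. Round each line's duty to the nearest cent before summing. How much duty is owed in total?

Line 1 (3385.63, Lororia, 215 kg, $23,432.85):
Base rate for 3385.63 is $5.53/kg.
Origin Lororia qualifies under the Coray–Lororia agreement and 3385.63 is covered: preferential rate Free applies instead.
Duty = $23,432.85 × 0% = $0.00.
Line 2 (1912.96, Merova, 3,967 liters, $699,104.41):
Code 1912.96 is under a tariff-rate quota (threshold 2,294 liters). In-quota: 2,294 liters at 4.5%; over-quota: 1,673 liters at 33.5%.
Pro-rata value split: in-quota = $699,104.41 × 2,294/3,967 = $404,271.62; over-quota = $699,104.41 − $404,271.62 = $294,832.79.
In-quota duty = $404,271.62 × 4.5% = $18,192.22. Over-quota duty = $294,832.79 × 33.5% = $98,768.98.
Line duty = $18,192.22 + $98,768.98 = $116,961.20.
Total = $0.00 + $116,961.20 = $116,961.20.

$116,961.20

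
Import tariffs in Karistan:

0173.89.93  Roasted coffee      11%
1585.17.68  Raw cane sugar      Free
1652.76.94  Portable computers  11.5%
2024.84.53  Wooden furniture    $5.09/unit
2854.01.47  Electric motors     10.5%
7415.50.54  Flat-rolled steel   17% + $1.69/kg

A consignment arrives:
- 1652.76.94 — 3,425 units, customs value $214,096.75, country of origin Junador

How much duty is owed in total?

Line 1 (1652.76.94, Junador, 3,425 units, $214,096.75):
Base rate for 1652.76.94 is 11.5%.
Duty = $214,096.75 × 11.5% = $24,621.13.

$24,621.13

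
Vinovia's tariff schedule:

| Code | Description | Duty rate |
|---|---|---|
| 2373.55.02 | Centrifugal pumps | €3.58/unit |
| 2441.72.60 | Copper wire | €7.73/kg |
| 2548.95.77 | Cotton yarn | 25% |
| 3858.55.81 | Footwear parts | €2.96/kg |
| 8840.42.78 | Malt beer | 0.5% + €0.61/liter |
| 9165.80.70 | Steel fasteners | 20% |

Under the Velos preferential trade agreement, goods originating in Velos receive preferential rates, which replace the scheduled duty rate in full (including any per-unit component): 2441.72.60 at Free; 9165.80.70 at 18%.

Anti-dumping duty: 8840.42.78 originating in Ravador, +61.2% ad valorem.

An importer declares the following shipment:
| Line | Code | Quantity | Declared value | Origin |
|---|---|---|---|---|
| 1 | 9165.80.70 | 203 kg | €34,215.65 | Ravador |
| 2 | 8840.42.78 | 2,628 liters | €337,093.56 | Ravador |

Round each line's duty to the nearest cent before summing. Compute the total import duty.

Line 1 (9165.80.70, Ravador, 203 kg, €34,215.65):
Base rate for 9165.80.70 is 20%.
9165.80.70 has an FTA preferential rate, but origin Ravador is not Velos; base rate stands.
Duty = €34,215.65 × 20% = €6,843.13.
Line 2 (8840.42.78, Ravador, 2,628 liters, €337,093.56):
Base rate for 8840.42.78 is 0.5% + €0.61/liter.
Additional duty on 8840.42.78 from Ravador: +61.2%. Applied ad valorem rate: 0.5% + 61.2% = 61.7%.
Duty = €337,093.56 × 61.7% + 2,628 × €0.61 = €209,589.81.
Total = €6,843.13 + €209,589.81 = €216,432.94.

€216,432.94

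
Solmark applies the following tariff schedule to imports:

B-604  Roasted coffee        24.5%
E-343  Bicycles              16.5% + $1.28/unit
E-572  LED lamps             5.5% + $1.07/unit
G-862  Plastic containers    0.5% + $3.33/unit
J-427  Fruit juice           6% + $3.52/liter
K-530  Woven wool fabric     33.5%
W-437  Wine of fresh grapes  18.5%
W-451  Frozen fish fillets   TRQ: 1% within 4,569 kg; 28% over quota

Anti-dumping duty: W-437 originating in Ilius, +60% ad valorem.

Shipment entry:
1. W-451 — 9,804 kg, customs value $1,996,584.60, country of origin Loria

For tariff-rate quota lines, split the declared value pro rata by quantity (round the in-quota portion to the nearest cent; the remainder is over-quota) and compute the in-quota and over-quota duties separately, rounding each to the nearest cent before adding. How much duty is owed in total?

$307,814.94

Line 1 (W-451, Loria, 9,804 kg, $1,996,584.60):
Code W-451 is under a tariff-rate quota (threshold 4,569 kg). In-quota: 4,569 kg at 1%; over-quota: 5,235 kg at 28%.
Pro-rata value split: in-quota = $1,996,584.60 × 4,569/9,804 = $930,476.85; over-quota = $1,996,584.60 − $930,476.85 = $1,066,107.75.
In-quota duty = $930,476.85 × 1% = $9,304.77. Over-quota duty = $1,066,107.75 × 28% = $298,510.17.
Line duty = $9,304.77 + $298,510.17 = $307,814.94.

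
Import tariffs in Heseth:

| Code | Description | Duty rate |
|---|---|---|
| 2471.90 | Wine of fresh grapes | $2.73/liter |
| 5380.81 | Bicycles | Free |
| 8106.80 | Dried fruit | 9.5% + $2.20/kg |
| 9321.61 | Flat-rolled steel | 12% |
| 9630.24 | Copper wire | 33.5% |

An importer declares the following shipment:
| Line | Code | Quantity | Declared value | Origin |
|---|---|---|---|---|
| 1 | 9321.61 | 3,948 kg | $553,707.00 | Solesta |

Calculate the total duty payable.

$66,444.84

Line 1 (9321.61, Solesta, 3,948 kg, $553,707.00):
Base rate for 9321.61 is 12%.
Duty = $553,707.00 × 12% = $66,444.84.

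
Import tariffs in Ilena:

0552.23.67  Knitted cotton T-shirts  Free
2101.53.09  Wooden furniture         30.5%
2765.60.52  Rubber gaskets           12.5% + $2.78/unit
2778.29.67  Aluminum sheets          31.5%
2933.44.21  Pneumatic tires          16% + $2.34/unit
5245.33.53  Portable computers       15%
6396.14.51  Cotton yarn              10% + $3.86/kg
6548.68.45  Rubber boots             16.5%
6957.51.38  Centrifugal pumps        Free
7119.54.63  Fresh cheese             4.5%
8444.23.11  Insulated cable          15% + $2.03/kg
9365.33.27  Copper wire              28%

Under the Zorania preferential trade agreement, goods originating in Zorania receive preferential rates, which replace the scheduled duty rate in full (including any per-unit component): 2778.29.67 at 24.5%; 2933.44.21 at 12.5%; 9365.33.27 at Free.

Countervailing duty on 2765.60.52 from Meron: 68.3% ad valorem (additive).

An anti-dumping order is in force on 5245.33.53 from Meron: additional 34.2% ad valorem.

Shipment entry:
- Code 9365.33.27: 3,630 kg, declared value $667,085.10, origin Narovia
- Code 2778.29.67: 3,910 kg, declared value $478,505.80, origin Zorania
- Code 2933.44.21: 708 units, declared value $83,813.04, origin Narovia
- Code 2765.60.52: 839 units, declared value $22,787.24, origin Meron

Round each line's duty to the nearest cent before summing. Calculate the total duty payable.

$339,829.07

Line 1 (9365.33.27, Narovia, 3,630 kg, $667,085.10):
Base rate for 9365.33.27 is 28%.
9365.33.27 has an FTA preferential rate, but origin Narovia is not Zorania; base rate stands.
Duty = $667,085.10 × 28% = $186,783.83.
Line 2 (2778.29.67, Zorania, 3,910 kg, $478,505.80):
Base rate for 2778.29.67 is 31.5%.
Origin Zorania qualifies under the Ilena–Zorania agreement and 2778.29.67 is covered: preferential rate 24.5% applies instead.
Duty = $478,505.80 × 24.5% = $117,233.92.
Line 3 (2933.44.21, Narovia, 708 units, $83,813.04):
Base rate for 2933.44.21 is 16% + $2.34/unit.
2933.44.21 has an FTA preferential rate, but origin Narovia is not Zorania; base rate stands.
Duty = $83,813.04 × 16% + 708 × $2.34 = $15,066.81.
Line 4 (2765.60.52, Meron, 839 units, $22,787.24):
Base rate for 2765.60.52 is 12.5% + $2.78/unit.
Additional duty on 2765.60.52 from Meron: +68.3%. Applied ad valorem rate: 12.5% + 68.3% = 80.8%.
Duty = $22,787.24 × 80.8% + 839 × $2.78 = $20,744.51.
Total = $186,783.83 + $117,233.92 + $15,066.81 + $20,744.51 = $339,829.07.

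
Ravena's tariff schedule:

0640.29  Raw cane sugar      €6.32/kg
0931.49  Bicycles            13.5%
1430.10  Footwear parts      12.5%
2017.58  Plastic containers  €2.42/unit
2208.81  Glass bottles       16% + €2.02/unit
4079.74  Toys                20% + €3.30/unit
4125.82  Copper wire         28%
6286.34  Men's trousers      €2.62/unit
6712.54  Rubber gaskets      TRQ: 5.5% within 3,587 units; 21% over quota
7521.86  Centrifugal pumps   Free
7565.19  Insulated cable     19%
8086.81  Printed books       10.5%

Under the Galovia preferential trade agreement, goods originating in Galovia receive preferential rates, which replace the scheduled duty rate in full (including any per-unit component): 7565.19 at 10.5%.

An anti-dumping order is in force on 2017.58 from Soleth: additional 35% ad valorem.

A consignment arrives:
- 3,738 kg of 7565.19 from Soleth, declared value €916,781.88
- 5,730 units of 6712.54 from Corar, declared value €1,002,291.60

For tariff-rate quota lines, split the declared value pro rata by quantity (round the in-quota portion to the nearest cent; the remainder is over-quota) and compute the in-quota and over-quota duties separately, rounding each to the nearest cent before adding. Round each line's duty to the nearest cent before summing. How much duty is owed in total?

€287,416.90

Line 1 (7565.19, Soleth, 3,738 kg, €916,781.88):
Base rate for 7565.19 is 19%.
7565.19 has an FTA preferential rate, but origin Soleth is not Galovia; base rate stands.
Duty = €916,781.88 × 19% = €174,188.56.
Line 2 (6712.54, Corar, 5,730 units, €1,002,291.60):
Code 6712.54 is under a tariff-rate quota (threshold 3,587 units). In-quota: 3,587 units at 5.5%; over-quota: 2,143 units at 21%.
Pro-rata value split: in-quota = €1,002,291.60 × 3,587/5,730 = €627,438.04; over-quota = €1,002,291.60 − €627,438.04 = €374,853.56.
In-quota duty = €627,438.04 × 5.5% = €34,509.09. Over-quota duty = €374,853.56 × 21% = €78,719.25.
Line duty = €34,509.09 + €78,719.25 = €113,228.34.
Total = €174,188.56 + €113,228.34 = €287,416.90.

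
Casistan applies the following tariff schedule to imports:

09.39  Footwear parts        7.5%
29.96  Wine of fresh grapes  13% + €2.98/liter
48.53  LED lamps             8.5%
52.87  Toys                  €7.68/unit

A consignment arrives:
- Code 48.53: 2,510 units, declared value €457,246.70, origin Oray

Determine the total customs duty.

€38,865.97

Line 1 (48.53, Oray, 2,510 units, €457,246.70):
Base rate for 48.53 is 8.5%.
Duty = €457,246.70 × 8.5% = €38,865.97.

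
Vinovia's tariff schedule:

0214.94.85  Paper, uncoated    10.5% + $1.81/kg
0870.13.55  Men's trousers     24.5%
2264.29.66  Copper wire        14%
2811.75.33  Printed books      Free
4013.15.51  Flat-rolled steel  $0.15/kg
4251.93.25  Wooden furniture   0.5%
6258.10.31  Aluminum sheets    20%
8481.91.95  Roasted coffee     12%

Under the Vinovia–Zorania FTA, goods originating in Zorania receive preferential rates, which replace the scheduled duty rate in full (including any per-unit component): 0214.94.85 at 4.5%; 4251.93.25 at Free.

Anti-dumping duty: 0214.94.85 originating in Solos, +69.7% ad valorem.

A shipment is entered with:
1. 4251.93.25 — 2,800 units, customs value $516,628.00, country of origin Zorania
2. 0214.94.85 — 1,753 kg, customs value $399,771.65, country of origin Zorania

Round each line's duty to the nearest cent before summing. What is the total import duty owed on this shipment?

Line 1 (4251.93.25, Zorania, 2,800 units, $516,628.00):
Base rate for 4251.93.25 is 0.5%.
Origin Zorania qualifies under the Vinovia–Zorania agreement and 4251.93.25 is covered: preferential rate Free applies instead.
Duty = $516,628.00 × 0% = $0.00.
Line 2 (0214.94.85, Zorania, 1,753 kg, $399,771.65):
Base rate for 0214.94.85 is 10.5% + $1.81/kg.
Origin Zorania qualifies under the Vinovia–Zorania agreement and 0214.94.85 is covered: preferential rate 4.5% applies instead.
The additional-duty order on 0214.94.85 targets Solos, not Zorania; it does not apply.
Duty = $399,771.65 × 4.5% = $17,989.72.
Total = $0.00 + $17,989.72 = $17,989.72.

$17,989.72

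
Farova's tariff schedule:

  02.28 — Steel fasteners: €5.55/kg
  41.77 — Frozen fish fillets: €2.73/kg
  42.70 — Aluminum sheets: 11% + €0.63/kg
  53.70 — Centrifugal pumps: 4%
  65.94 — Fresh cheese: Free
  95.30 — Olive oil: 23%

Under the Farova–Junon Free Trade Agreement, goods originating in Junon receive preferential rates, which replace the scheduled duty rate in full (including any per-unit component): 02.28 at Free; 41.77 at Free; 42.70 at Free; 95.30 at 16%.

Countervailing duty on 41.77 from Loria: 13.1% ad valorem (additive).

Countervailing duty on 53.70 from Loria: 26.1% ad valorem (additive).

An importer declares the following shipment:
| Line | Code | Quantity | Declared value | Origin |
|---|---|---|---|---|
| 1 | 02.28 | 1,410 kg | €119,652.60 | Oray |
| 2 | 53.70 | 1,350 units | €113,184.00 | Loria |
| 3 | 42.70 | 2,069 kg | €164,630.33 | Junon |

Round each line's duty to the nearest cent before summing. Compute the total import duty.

€41,893.88

Line 1 (02.28, Oray, 1,410 kg, €119,652.60):
Base rate for 02.28 is €5.55/kg.
02.28 has an FTA preferential rate, but origin Oray is not Junon; base rate stands.
Duty = 1,410 × €5.55 = €7,825.50.
Line 2 (53.70, Loria, 1,350 units, €113,184.00):
Base rate for 53.70 is 4%.
Additional duty on 53.70 from Loria: +26.1%. Applied ad valorem rate: 4% + 26.1% = 30.1%.
Duty = €113,184.00 × 30.1% = €34,068.38.
Line 3 (42.70, Junon, 2,069 kg, €164,630.33):
Base rate for 42.70 is 11% + €0.63/kg.
Origin Junon qualifies under the Farova–Junon agreement and 42.70 is covered: preferential rate Free applies instead.
Duty = €164,630.33 × 0% = €0.00.
Total = €7,825.50 + €34,068.38 + €0.00 = €41,893.88.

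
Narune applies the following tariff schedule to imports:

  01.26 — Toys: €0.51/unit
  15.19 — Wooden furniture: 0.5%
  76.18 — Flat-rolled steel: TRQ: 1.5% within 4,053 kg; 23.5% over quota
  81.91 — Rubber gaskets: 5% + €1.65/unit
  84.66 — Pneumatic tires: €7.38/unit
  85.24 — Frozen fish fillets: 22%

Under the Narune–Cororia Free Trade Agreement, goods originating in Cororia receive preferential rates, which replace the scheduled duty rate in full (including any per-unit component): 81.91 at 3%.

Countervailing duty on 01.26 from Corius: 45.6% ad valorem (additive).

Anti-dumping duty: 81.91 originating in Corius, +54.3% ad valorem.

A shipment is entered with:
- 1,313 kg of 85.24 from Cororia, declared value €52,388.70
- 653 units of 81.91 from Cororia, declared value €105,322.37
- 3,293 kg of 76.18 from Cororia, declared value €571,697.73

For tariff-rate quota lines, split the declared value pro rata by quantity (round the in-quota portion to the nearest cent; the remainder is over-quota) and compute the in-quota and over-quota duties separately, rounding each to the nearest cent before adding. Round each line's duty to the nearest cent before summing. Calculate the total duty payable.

Line 1 (85.24, Cororia, 1,313 kg, €52,388.70):
Base rate for 85.24 is 22%.
Origin Cororia is the FTA partner but 85.24 is not on the preference list; base rate stands.
Duty = €52,388.70 × 22% = €11,525.51.
Line 2 (81.91, Cororia, 653 units, €105,322.37):
Base rate for 81.91 is 5% + €1.65/unit.
Origin Cororia qualifies under the Narune–Cororia agreement and 81.91 is covered: preferential rate 3% applies instead.
The additional-duty order on 81.91 targets Corius, not Cororia; it does not apply.
Duty = €105,322.37 × 3% = €3,159.67.
Line 3 (76.18, Cororia, 3,293 kg, €571,697.73):
Code 76.18 is under a tariff-rate quota (threshold 4,053 kg). Quantity 3,293 kg is within the quota, so the in-quota rate 1.5% applies to the full value.
Duty = €571,697.73 × 1.5% = €8,575.47.
Total = €11,525.51 + €3,159.67 + €8,575.47 = €23,260.65.

€23,260.65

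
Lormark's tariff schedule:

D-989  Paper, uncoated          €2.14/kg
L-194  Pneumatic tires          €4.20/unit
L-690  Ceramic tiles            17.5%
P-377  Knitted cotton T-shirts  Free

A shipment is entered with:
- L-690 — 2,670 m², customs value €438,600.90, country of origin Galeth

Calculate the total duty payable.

€76,755.16

Line 1 (L-690, Galeth, 2,670 m², €438,600.90):
Base rate for L-690 is 17.5%.
Duty = €438,600.90 × 17.5% = €76,755.16.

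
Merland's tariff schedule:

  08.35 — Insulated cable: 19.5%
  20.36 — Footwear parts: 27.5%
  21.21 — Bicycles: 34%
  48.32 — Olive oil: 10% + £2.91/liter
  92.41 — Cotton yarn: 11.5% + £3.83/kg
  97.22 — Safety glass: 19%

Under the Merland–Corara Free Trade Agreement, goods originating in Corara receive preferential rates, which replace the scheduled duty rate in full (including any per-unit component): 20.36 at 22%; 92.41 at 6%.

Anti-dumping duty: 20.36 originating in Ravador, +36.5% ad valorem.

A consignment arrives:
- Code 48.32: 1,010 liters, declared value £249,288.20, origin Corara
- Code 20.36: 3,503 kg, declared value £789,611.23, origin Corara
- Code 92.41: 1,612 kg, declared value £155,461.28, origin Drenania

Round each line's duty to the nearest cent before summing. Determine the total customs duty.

£225,634.40

Line 1 (48.32, Corara, 1,010 liters, £249,288.20):
Base rate for 48.32 is 10% + £2.91/liter.
Origin Corara is the FTA partner but 48.32 is not on the preference list; base rate stands.
Duty = £249,288.20 × 10% + 1,010 × £2.91 = £27,867.92.
Line 2 (20.36, Corara, 3,503 kg, £789,611.23):
Base rate for 20.36 is 27.5%.
Origin Corara qualifies under the Merland–Corara agreement and 20.36 is covered: preferential rate 22% applies instead.
The additional-duty order on 20.36 targets Ravador, not Corara; it does not apply.
Duty = £789,611.23 × 22% = £173,714.47.
Line 3 (92.41, Drenania, 1,612 kg, £155,461.28):
Base rate for 92.41 is 11.5% + £3.83/kg.
92.41 has an FTA preferential rate, but origin Drenania is not Corara; base rate stands.
Duty = £155,461.28 × 11.5% + 1,612 × £3.83 = £24,052.01.
Total = £27,867.92 + £173,714.47 + £24,052.01 = £225,634.40.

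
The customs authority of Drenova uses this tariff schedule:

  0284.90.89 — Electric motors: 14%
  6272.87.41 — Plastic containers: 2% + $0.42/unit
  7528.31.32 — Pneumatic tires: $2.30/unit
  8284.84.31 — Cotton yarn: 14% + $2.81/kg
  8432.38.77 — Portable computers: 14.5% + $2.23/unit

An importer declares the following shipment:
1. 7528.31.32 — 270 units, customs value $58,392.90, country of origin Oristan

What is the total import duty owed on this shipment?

$621.00

Line 1 (7528.31.32, Oristan, 270 units, $58,392.90):
Base rate for 7528.31.32 is $2.30/unit.
Duty = 270 × $2.30 = $621.00.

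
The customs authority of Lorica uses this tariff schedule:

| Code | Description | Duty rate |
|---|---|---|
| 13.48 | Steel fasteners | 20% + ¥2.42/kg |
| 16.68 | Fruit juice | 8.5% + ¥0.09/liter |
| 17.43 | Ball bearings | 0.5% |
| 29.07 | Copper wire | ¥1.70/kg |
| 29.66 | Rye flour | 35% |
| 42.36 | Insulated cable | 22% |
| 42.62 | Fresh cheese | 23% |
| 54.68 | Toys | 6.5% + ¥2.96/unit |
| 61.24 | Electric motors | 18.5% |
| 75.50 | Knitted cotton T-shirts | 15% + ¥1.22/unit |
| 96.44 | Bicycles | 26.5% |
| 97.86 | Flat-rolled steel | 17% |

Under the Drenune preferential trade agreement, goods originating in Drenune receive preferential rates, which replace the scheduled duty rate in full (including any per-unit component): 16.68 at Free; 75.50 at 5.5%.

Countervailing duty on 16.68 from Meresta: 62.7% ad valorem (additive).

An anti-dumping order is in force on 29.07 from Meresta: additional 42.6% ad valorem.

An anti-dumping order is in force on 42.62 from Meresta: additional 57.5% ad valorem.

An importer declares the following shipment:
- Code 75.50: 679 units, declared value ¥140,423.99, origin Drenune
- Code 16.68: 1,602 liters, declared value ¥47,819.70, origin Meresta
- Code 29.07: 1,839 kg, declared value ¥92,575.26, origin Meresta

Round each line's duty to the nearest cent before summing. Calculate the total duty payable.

Line 1 (75.50, Drenune, 679 units, ¥140,423.99):
Base rate for 75.50 is 15% + ¥1.22/unit.
Origin Drenune qualifies under the Lorica–Drenune agreement and 75.50 is covered: preferential rate 5.5% applies instead.
Duty = ¥140,423.99 × 5.5% = ¥7,723.32.
Line 2 (16.68, Meresta, 1,602 liters, ¥47,819.70):
Base rate for 16.68 is 8.5% + ¥0.09/liter.
16.68 has an FTA preferential rate, but origin Meresta is not Drenune; base rate stands.
Additional duty on 16.68 from Meresta: +62.7%. Applied ad valorem rate: 8.5% + 62.7% = 71.2%.
Duty = ¥47,819.70 × 71.2% + 1,602 × ¥0.09 = ¥34,191.81.
Line 3 (29.07, Meresta, 1,839 kg, ¥92,575.26):
Base rate for 29.07 is ¥1.70/kg.
Additional duty on 29.07 from Meresta: +42.6% ad valorem. Applied ad valorem rate = 42.6%.
Duty = ¥92,575.26 × 42.6% + 1,839 × ¥1.70 = ¥42,563.36.
Total = ¥7,723.32 + ¥34,191.81 + ¥42,563.36 = ¥84,478.49.

¥84,478.49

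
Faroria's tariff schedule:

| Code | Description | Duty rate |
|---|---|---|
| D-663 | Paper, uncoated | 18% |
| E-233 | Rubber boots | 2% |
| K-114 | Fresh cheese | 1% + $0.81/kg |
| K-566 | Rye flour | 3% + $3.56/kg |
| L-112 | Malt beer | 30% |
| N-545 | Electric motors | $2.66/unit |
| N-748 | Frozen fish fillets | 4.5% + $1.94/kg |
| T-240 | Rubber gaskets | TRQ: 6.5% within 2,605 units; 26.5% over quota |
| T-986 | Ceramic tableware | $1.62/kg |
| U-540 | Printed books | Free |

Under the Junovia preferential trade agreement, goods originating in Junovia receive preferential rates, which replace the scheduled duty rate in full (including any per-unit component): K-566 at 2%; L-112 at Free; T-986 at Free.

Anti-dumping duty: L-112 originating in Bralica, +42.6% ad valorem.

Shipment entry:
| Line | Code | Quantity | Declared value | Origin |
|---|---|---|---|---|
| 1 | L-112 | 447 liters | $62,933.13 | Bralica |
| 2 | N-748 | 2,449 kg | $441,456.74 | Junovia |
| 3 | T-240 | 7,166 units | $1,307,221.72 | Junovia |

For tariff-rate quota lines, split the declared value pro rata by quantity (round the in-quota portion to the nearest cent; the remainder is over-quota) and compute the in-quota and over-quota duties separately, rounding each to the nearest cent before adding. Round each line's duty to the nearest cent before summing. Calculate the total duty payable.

Line 1 (L-112, Bralica, 447 liters, $62,933.13):
Base rate for L-112 is 30%.
L-112 has an FTA preferential rate, but origin Bralica is not Junovia; base rate stands.
Additional duty on L-112 from Bralica: +42.6%. Applied ad valorem rate: 30% + 42.6% = 72.6%.
Duty = $62,933.13 × 72.6% = $45,689.45.
Line 2 (N-748, Junovia, 2,449 kg, $441,456.74):
Base rate for N-748 is 4.5% + $1.94/kg.
Origin Junovia is the FTA partner but N-748 is not on the preference list; base rate stands.
Duty = $441,456.74 × 4.5% + 2,449 × $1.94 = $24,616.61.
Line 3 (T-240, Junovia, 7,166 units, $1,307,221.72):
Code T-240 is under a tariff-rate quota (threshold 2,605 units). In-quota: 2,605 units at 6.5%; over-quota: 4,561 units at 26.5%.
Pro-rata value split: in-quota = $1,307,221.72 × 2,605/7,166 = $475,204.10; over-quota = $1,307,221.72 − $475,204.10 = $832,017.62.
In-quota duty = $475,204.10 × 6.5% = $30,888.27. Over-quota duty = $832,017.62 × 26.5% = $220,484.67.
Line duty = $30,888.27 + $220,484.67 = $251,372.94.
Total = $45,689.45 + $24,616.61 + $251,372.94 = $321,679.00.

$321,679.00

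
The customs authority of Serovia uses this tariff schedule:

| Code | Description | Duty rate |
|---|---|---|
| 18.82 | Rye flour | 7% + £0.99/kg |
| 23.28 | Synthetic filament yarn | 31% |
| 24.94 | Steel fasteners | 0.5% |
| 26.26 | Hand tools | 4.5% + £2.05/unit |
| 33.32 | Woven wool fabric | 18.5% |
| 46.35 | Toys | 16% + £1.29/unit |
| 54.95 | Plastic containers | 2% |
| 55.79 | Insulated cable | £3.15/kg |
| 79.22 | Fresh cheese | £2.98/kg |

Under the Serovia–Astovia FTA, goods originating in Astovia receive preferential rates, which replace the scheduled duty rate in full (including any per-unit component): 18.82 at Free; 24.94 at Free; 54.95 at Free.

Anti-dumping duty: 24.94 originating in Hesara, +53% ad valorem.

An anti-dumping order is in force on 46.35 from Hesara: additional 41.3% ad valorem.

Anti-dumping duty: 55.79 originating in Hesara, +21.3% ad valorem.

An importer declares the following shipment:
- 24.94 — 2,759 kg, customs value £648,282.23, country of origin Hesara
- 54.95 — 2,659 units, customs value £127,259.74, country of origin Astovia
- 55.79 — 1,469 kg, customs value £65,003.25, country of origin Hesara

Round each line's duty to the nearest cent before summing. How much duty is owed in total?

Line 1 (24.94, Hesara, 2,759 kg, £648,282.23):
Base rate for 24.94 is 0.5%.
24.94 has an FTA preferential rate, but origin Hesara is not Astovia; base rate stands.
Additional duty on 24.94 from Hesara: +53%. Applied ad valorem rate: 0.5% + 53% = 53.5%.
Duty = £648,282.23 × 53.5% = £346,830.99.
Line 2 (54.95, Astovia, 2,659 units, £127,259.74):
Base rate for 54.95 is 2%.
Origin Astovia qualifies under the Serovia–Astovia agreement and 54.95 is covered: preferential rate Free applies instead.
Duty = £127,259.74 × 0% = £0.00.
Line 3 (55.79, Hesara, 1,469 kg, £65,003.25):
Base rate for 55.79 is £3.15/kg.
Additional duty on 55.79 from Hesara: +21.3% ad valorem. Applied ad valorem rate = 21.3%.
Duty = £65,003.25 × 21.3% + 1,469 × £3.15 = £18,473.04.
Total = £346,830.99 + £0.00 + £18,473.04 = £365,304.03.

£365,304.03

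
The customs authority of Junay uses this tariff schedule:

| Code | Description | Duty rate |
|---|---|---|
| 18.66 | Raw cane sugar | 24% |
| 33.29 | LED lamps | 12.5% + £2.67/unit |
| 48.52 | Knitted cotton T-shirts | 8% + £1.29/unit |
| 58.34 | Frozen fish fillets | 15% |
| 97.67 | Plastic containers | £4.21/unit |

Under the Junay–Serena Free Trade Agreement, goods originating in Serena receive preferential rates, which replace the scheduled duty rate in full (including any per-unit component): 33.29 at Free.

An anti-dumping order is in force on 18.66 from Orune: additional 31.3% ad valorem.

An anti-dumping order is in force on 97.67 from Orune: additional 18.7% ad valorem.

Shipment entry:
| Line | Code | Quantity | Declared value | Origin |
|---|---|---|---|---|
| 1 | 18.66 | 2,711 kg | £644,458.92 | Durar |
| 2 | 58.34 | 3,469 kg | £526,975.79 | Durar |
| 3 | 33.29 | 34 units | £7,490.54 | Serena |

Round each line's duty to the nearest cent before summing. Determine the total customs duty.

Line 1 (18.66, Durar, 2,711 kg, £644,458.92):
Base rate for 18.66 is 24%.
The additional-duty order on 18.66 targets Orune, not Durar; it does not apply.
Duty = £644,458.92 × 24% = £154,670.14.
Line 2 (58.34, Durar, 3,469 kg, £526,975.79):
Base rate for 58.34 is 15%.
Duty = £526,975.79 × 15% = £79,046.37.
Line 3 (33.29, Serena, 34 units, £7,490.54):
Base rate for 33.29 is 12.5% + £2.67/unit.
Origin Serena qualifies under the Junay–Serena agreement and 33.29 is covered: preferential rate Free applies instead.
Duty = £7,490.54 × 0% = £0.00.
Total = £154,670.14 + £79,046.37 + £0.00 = £233,716.51.

£233,716.51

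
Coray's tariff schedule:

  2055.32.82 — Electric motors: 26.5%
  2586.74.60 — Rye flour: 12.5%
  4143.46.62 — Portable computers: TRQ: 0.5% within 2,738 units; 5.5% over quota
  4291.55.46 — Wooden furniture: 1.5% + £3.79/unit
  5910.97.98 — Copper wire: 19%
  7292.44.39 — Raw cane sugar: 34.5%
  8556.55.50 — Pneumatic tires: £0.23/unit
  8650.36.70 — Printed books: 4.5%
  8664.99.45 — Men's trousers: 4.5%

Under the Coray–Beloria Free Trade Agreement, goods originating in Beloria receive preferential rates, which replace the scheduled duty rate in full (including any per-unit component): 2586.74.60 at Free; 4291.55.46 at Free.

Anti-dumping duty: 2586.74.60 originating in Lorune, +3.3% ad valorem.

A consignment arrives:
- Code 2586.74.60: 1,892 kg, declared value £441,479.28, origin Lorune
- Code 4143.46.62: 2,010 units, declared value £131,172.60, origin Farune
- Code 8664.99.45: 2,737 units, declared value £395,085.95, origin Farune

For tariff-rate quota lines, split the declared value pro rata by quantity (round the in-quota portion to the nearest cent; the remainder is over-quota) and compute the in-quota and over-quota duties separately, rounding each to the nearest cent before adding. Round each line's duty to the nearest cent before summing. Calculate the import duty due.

Line 1 (2586.74.60, Lorune, 1,892 kg, £441,479.28):
Base rate for 2586.74.60 is 12.5%.
2586.74.60 has an FTA preferential rate, but origin Lorune is not Beloria; base rate stands.
Additional duty on 2586.74.60 from Lorune: +3.3%. Applied ad valorem rate: 12.5% + 3.3% = 15.8%.
Duty = £441,479.28 × 15.8% = £69,753.73.
Line 2 (4143.46.62, Farune, 2,010 units, £131,172.60):
Code 4143.46.62 is under a tariff-rate quota (threshold 2,738 units). Quantity 2,010 units is within the quota, so the in-quota rate 0.5% applies to the full value.
Duty = £131,172.60 × 0.5% = £655.86.
Line 3 (8664.99.45, Farune, 2,737 units, £395,085.95):
Base rate for 8664.99.45 is 4.5%.
Duty = £395,085.95 × 4.5% = £17,778.87.
Total = £69,753.73 + £655.86 + £17,778.87 = £88,188.46.

£88,188.46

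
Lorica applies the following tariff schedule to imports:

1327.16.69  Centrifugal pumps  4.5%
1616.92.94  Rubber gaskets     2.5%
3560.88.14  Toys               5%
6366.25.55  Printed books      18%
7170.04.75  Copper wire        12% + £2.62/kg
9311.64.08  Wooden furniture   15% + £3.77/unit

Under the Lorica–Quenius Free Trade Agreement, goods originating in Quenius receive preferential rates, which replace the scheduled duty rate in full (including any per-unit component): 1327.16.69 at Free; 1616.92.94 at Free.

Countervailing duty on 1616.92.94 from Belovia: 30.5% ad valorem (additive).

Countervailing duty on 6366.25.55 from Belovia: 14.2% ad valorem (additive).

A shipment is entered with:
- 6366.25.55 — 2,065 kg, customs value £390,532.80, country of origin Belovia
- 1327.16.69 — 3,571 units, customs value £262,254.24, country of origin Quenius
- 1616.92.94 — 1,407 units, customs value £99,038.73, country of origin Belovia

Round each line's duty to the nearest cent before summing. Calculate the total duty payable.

£158,434.34

Line 1 (6366.25.55, Belovia, 2,065 kg, £390,532.80):
Base rate for 6366.25.55 is 18%.
Additional duty on 6366.25.55 from Belovia: +14.2%. Applied ad valorem rate: 18% + 14.2% = 32.2%.
Duty = £390,532.80 × 32.2% = £125,751.56.
Line 2 (1327.16.69, Quenius, 3,571 units, £262,254.24):
Base rate for 1327.16.69 is 4.5%.
Origin Quenius qualifies under the Lorica–Quenius agreement and 1327.16.69 is covered: preferential rate Free applies instead.
Duty = £262,254.24 × 0% = £0.00.
Line 3 (1616.92.94, Belovia, 1,407 units, £99,038.73):
Base rate for 1616.92.94 is 2.5%.
1616.92.94 has an FTA preferential rate, but origin Belovia is not Quenius; base rate stands.
Additional duty on 1616.92.94 from Belovia: +30.5%. Applied ad valorem rate: 2.5% + 30.5% = 33%.
Duty = £99,038.73 × 33% = £32,682.78.
Total = £125,751.56 + £0.00 + £32,682.78 = £158,434.34.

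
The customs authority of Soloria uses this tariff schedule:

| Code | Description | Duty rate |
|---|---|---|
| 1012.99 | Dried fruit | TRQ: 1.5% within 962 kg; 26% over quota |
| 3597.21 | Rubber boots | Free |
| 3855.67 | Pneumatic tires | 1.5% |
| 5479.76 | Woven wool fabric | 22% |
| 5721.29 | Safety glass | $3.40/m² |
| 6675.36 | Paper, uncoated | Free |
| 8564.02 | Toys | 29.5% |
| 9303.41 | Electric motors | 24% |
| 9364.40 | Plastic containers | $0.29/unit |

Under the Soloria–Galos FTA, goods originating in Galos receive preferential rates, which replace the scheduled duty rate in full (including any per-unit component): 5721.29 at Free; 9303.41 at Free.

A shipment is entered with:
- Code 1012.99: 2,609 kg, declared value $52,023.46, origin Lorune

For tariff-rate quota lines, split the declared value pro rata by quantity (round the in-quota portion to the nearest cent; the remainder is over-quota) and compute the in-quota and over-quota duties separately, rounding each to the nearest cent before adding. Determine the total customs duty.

Line 1 (1012.99, Lorune, 2,609 kg, $52,023.46):
Code 1012.99 is under a tariff-rate quota (threshold 962 kg). In-quota: 962 kg at 1.5%; over-quota: 1,647 kg at 26%.
Pro-rata value split: in-quota = $52,023.46 × 962/2,609 = $19,182.28; over-quota = $52,023.46 − $19,182.28 = $32,841.18.
In-quota duty = $19,182.28 × 1.5% = $287.73. Over-quota duty = $32,841.18 × 26% = $8,538.71.
Line duty = $287.73 + $8,538.71 = $8,826.44.

$8,826.44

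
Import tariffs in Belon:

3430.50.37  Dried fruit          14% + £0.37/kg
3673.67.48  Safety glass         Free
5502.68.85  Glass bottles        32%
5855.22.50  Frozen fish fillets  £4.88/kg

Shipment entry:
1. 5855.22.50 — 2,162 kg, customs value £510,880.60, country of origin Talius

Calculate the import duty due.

£10,550.56

Line 1 (5855.22.50, Talius, 2,162 kg, £510,880.60):
Base rate for 5855.22.50 is £4.88/kg.
Duty = 2,162 × £4.88 = £10,550.56.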